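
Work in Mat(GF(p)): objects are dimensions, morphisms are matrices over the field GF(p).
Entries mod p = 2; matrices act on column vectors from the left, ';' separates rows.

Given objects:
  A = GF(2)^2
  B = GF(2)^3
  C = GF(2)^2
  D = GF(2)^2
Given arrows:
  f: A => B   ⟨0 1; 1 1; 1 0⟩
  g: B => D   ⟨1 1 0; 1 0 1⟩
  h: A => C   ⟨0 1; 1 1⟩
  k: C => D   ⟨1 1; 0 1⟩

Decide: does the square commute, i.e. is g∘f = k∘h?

Along f;g (path 1):
  e0=(1,0) f=>(0,1,1) g=>(1,1)
  e1=(0,1) f=>(1,1,0) g=>(0,1)
  ⟦path⟧₁ = ⟨1 0; 1 1⟩
Along h;k (path 2):
  e0=(1,0) h=>(0,1) k=>(1,1)
  e1=(0,1) h=>(1,1) k=>(0,1)
  ⟦path⟧₂ = ⟨1 0; 1 1⟩
Equal? YES — commutes

Answer: COMMUTES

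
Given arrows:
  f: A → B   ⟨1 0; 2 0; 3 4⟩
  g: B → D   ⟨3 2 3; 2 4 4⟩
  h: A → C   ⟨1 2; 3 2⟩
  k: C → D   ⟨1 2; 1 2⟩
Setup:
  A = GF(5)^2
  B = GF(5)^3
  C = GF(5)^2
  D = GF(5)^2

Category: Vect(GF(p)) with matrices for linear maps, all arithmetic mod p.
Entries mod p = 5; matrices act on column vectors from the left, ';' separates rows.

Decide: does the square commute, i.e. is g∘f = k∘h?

Answer: DOES NOT COMMUTE

Work:
Along f;g (path 1):
  e0=[1,0] f→[1,2,3] g→[1,2]
  e1=[0,1] f→[0,0,4] g→[2,1]
  composite₁ = ⟨1 2; 2 1⟩
Along h;k (path 2):
  e0=[1,0] h→[1,3] k→[2,2]
  e1=[0,1] h→[2,2] k→[1,1]
  composite₂ = ⟨2 1; 2 1⟩
Equal? distinct morphisms ✗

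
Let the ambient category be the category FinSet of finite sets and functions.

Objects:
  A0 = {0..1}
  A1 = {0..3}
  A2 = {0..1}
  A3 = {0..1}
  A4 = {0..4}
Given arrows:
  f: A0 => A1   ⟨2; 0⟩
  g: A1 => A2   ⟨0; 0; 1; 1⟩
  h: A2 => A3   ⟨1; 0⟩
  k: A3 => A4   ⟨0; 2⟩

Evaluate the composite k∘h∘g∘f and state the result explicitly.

  0 f=>2 g=>1 h=>0 k=>0
  1 f=>0 g=>0 h=>1 k=>2
⟦path⟧: ⟨0; 2⟩

Answer: ⟨0; 2⟩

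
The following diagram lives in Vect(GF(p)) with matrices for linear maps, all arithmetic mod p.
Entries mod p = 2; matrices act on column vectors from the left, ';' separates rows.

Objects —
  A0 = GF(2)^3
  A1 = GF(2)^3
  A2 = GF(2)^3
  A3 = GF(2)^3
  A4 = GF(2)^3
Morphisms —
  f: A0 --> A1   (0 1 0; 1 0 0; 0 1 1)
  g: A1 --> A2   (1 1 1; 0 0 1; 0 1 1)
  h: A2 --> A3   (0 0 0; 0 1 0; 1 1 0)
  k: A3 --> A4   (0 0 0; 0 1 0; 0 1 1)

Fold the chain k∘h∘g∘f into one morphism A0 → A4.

  e0=[1,0,0] f-->[0,1,0] g-->[1,0,1] h-->[0,0,1] k-->[0,0,1]
  e1=[0,1,0] f-->[1,0,1] g-->[0,1,1] h-->[0,1,1] k-->[0,1,0]
  e2=[0,0,1] f-->[0,0,1] g-->[1,1,1] h-->[0,1,0] k-->[0,1,1]
⟦path⟧: (0 0 0; 0 1 1; 1 0 1)

Answer: (0 0 0; 0 1 1; 1 0 1)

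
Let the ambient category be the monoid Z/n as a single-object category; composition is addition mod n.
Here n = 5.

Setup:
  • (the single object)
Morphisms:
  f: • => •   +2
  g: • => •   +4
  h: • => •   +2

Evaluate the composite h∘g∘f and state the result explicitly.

  0 +2≡2 +4≡1 +2≡3  (mod 5)
result: +3

Answer: +3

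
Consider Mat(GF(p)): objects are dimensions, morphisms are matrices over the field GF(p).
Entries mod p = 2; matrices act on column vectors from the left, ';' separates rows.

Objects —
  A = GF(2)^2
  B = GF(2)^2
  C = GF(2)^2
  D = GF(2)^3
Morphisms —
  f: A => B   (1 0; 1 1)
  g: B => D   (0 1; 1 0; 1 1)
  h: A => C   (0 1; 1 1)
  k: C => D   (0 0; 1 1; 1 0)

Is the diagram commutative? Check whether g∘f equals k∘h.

1) trace f;g:
  e0=(1,0) f=>(1,1) g=>(1,1,0)
  e1=(0,1) f=>(0,1) g=>(1,0,1)
  ⟦path⟧₁ = (1 1; 1 0; 0 1)
2) trace h;k:
  e0=(1,0) h=>(0,1) k=>(0,1,0)
  e1=(0,1) h=>(1,1) k=>(0,0,1)
  ⟦path⟧₂ = (0 0; 1 0; 0 1)
Equal? distinct morphisms ✗

Answer: DOES NOT COMMUTE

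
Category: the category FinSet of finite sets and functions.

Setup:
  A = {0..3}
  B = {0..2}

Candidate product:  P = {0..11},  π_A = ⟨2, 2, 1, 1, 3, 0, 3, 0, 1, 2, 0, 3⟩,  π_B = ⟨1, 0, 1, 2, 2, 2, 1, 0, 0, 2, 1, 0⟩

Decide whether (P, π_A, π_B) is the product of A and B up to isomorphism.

|A|·|B| = 4·3 = 12;  |P| = 12
Check the pairing map k ↦ (π_A(k), π_B(k)):
  0 ↦ (2,1)
  1 ↦ (2,0)
  2 ↦ (1,1)
  3 ↦ (1,2)
  4 ↦ (3,2)
  5 ↦ (0,2)
  6 ↦ (3,1)
  7 ↦ (0,0)
  8 ↦ (1,0)
  9 ↦ (2,2)
  10 ↦ (0,1)
  11 ↦ (3,0)
distinct pairs in image: 12 / 12 needed
  → bijection onto A×B; projections well-typed.

Answer: VALID PRODUCT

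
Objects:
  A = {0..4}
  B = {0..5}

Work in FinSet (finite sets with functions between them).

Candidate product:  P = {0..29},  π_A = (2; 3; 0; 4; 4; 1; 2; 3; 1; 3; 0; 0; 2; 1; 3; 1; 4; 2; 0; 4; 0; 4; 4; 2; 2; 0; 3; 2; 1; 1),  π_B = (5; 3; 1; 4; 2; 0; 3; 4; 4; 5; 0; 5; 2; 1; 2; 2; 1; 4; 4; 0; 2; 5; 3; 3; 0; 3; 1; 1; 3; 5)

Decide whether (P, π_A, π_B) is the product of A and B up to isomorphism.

|A|·|B| = 5·6 = 30;  |P| = 30
Check the pairing map k ↦ (π_A(k), π_B(k)):
  0 : (2,5)
  1 : (3,3)
  2 : (0,1)
  3 : (4,4)
  4 : (4,2)
  5 : (1,0)
  6 : (2,3)
  7 : (3,4)
  8 : (1,4)
  9 : (3,5)
  10 : (0,0)
  11 : (0,5)
  12 : (2,2)
  13 : (1,1)
  14 : (3,2)
  15 : (1,2)
  16 : (4,1)
  17 : (2,4)
  18 : (0,4)
  19 : (4,0)
  20 : (0,2)
  21 : (4,5)
  22 : (4,3)
  23 : (2,3)  ✗ repeats pair of k=6
  24 : (2,0)
  25 : (0,3)
  26 : (3,1)
  27 : (2,1)
  28 : (1,3)
  29 : (1,5)
distinct pairs in image: 29 / 30 needed
  → (2,3) hit at k=6 and k=23

Answer: NOT A VALID PRODUCT — duplicate pair at indices 23,6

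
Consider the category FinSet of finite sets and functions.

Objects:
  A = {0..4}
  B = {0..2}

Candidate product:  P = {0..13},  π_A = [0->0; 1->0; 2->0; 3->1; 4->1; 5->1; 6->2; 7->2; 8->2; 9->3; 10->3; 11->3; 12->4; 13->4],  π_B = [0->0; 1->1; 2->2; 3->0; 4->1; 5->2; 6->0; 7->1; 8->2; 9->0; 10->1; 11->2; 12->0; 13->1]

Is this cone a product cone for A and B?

Answer: NOT A VALID PRODUCT — |P|=14 ≠ |A|·|B|=15

Work:
|A|·|B| = 5·3 = 15;  |P| = 14
  → cardinalities differ; no bijection possible.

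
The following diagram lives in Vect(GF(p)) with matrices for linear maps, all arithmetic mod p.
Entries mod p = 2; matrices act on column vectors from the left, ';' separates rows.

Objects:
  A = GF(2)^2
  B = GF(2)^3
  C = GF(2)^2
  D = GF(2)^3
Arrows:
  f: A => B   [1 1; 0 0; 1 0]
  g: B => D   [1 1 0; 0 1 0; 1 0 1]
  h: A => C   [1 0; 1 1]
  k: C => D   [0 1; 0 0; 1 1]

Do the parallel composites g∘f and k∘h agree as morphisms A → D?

1) trace f;g:
  e0=(1,0) f=>(1,0,1) g=>(1,0,0)
  e1=(0,1) f=>(1,0,0) g=>(1,0,1)
  composite₁ = [1 1; 0 0; 0 1]
2) trace h;k:
  e0=(1,0) h=>(1,1) k=>(1,0,0)
  e1=(0,1) h=>(0,1) k=>(1,0,1)
  composite₂ = [1 1; 0 0; 0 1]
Equal? YES — commutes

Answer: COMMUTES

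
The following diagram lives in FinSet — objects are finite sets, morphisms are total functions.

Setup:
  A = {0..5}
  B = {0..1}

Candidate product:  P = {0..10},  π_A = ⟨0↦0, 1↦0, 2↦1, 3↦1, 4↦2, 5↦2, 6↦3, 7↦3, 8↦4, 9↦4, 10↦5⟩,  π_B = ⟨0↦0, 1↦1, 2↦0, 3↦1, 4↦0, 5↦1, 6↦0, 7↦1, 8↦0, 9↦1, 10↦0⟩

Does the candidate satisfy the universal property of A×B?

Answer: NOT A VALID PRODUCT — |P|=11 ≠ |A|·|B|=12

Work:
|A|·|B| = 6·2 = 12;  |P| = 11
  → cardinalities differ; no bijection possible.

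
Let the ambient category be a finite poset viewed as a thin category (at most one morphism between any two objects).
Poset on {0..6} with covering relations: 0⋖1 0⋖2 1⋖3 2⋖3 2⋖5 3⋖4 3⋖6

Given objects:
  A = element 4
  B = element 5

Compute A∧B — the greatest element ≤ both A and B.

Lower bounds of A=4 and B=5: {0,2}
  0 ≤ 2
  2 ≤ 2
glb = 2

Answer: A∧B = 2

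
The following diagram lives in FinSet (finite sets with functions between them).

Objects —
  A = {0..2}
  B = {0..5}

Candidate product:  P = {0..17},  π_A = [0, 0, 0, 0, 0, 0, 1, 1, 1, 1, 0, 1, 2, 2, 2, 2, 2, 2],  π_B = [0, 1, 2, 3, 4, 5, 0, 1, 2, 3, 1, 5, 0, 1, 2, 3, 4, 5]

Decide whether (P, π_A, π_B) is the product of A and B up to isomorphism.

Answer: NOT A VALID PRODUCT — duplicate pair at indices 1,10

Work:
|A|·|B| = 3·6 = 18;  |P| = 18
Check the pairing map k ↦ (π_A(k), π_B(k)):
  0 -> (0,0)
  1 -> (0,1)
  2 -> (0,2)
  3 -> (0,3)
  4 -> (0,4)
  5 -> (0,5)
  6 -> (1,0)
  7 -> (1,1)
  8 -> (1,2)
  9 -> (1,3)
  10 -> (0,1)  ✗ repeats pair of k=1
  11 -> (1,5)
  12 -> (2,0)
  13 -> (2,1)
  14 -> (2,2)
  15 -> (2,3)
  16 -> (2,4)
  17 -> (2,5)
distinct pairs in image: 17 / 18 needed
  → (0,1) hit at k=1 and k=10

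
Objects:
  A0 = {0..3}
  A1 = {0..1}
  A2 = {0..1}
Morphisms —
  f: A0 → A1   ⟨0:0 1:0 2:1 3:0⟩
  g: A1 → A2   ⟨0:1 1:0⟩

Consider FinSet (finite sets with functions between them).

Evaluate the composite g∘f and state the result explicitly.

Answer: ⟨0:1 1:1 2:0 3:1⟩

Work:
  0 f→0 g→1
  1 f→0 g→1
  2 f→1 g→0
  3 f→0 g→1
composite: ⟨0:1 1:1 2:0 3:1⟩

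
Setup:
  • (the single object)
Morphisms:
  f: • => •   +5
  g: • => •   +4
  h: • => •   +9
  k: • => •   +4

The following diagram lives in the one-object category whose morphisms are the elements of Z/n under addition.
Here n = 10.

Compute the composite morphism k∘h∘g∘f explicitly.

  0 +5≡5 +4≡9 +9≡8 +4≡2  (mod 10)
⟦path⟧: +2

Answer: +2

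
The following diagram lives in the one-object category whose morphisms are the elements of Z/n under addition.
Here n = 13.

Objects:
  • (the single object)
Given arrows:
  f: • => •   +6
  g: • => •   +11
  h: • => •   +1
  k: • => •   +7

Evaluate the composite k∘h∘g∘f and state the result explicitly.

Answer: +12

Trace:
  0 +6≡6 +11≡4 +1≡5 +7≡12  (mod 13)
composite: +12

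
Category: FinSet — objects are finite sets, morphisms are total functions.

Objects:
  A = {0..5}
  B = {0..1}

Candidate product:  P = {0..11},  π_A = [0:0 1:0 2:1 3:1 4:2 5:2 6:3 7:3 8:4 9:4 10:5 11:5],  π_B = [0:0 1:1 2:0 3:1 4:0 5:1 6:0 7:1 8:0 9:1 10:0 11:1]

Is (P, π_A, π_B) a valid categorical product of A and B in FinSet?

|A|·|B| = 6·2 = 12;  |P| = 12
Check the pairing map k ↦ (π_A(k), π_B(k)):
  0 : (0,0)
  1 : (0,1)
  2 : (1,0)
  3 : (1,1)
  4 : (2,0)
  5 : (2,1)
  6 : (3,0)
  7 : (3,1)
  8 : (4,0)
  9 : (4,1)
  10 : (5,0)
  11 : (5,1)
distinct pairs in image: 12 / 12 needed
  → bijection onto A×B; projections well-typed.

Answer: VALID PRODUCT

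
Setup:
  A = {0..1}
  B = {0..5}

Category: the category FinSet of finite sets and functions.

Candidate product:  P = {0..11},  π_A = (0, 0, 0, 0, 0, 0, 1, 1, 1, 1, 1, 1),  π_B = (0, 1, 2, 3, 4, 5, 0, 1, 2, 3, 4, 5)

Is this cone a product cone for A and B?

|A|·|B| = 2·6 = 12;  |P| = 12
Check the pairing map k ↦ (π_A(k), π_B(k)):
  0 ↦ (0,0)
  1 ↦ (0,1)
  2 ↦ (0,2)
  3 ↦ (0,3)
  4 ↦ (0,4)
  5 ↦ (0,5)
  6 ↦ (1,0)
  7 ↦ (1,1)
  8 ↦ (1,2)
  9 ↦ (1,3)
  10 ↦ (1,4)
  11 ↦ (1,5)
distinct pairs in image: 12 / 12 needed
  → bijection onto A×B; projections well-typed.

Answer: VALID PRODUCT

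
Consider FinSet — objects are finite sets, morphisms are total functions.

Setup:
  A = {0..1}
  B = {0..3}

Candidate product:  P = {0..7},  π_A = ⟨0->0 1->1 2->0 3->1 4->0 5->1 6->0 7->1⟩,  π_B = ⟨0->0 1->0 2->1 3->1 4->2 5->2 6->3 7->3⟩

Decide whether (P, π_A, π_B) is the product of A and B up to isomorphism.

|A|·|B| = 2·4 = 8;  |P| = 8
Check the pairing map k ↦ (π_A(k), π_B(k)):
  0 -> (0,0)
  1 -> (1,0)
  2 -> (0,1)
  3 -> (1,1)
  4 -> (0,2)
  5 -> (1,2)
  6 -> (0,3)
  7 -> (1,3)
distinct pairs in image: 8 / 8 needed
  → bijection onto A×B; projections well-typed.

Answer: VALID PRODUCT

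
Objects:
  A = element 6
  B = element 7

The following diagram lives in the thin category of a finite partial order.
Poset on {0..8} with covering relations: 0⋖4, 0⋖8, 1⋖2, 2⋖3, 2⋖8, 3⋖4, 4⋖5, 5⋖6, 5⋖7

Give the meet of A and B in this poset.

{x : x<=A ∧ x<=B} = {0,1,2,3,4,5}  (A=6, B=7)
  0 <= 5
  1 <= 5
  2 <= 5
  3 <= 5
  4 <= 5
  5 <= 5
glb = 5

Answer: A∧B = 5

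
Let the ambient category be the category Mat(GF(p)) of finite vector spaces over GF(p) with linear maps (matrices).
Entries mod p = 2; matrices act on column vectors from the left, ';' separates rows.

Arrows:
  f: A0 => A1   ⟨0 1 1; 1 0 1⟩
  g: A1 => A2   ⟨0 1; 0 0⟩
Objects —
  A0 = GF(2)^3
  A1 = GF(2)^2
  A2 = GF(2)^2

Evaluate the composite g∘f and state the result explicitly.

Answer: ⟨1 0 1; 0 0 0⟩

Derivation:
  e0=(1,0,0) f=>(0,1) g=>(1,0)
  e1=(0,1,0) f=>(1,0) g=>(0,0)
  e2=(0,0,1) f=>(1,1) g=>(1,0)
composite: ⟨1 0 1; 0 0 0⟩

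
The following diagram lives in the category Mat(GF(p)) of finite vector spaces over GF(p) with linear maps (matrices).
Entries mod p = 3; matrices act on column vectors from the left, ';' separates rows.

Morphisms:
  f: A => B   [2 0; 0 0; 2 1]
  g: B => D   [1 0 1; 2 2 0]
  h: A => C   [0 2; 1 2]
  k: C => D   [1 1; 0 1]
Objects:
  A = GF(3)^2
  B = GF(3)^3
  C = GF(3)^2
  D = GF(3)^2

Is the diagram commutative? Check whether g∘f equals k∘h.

Answer: DOES NOT COMMUTE

Work:
Path 1 = f;g:
  e0=[1,0] f=>[2,0,2] g=>[1,1]
  e1=[0,1] f=>[0,0,1] g=>[1,0]
  ⟦path⟧₁ = [1 1; 1 0]
Path 2 = h;k:
  e0=[1,0] h=>[0,1] k=>[1,1]
  e1=[0,1] h=>[2,2] k=>[1,2]
  ⟦path⟧₂ = [1 1; 1 2]
Equal? NO — does not commute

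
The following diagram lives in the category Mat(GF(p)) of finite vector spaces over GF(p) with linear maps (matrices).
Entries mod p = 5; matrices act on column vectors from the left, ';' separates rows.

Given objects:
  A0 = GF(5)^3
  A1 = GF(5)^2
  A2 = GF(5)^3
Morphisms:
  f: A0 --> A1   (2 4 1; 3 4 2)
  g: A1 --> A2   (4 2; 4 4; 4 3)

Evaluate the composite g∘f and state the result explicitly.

  e0=[1,0,0] f-->[2,3] g-->[4,0,2]
  e1=[0,1,0] f-->[4,4] g-->[4,2,3]
  e2=[0,0,1] f-->[1,2] g-->[3,2,0]
⟦path⟧: (4 4 3; 0 2 2; 2 3 0)

Answer: (4 4 3; 0 2 2; 2 3 0)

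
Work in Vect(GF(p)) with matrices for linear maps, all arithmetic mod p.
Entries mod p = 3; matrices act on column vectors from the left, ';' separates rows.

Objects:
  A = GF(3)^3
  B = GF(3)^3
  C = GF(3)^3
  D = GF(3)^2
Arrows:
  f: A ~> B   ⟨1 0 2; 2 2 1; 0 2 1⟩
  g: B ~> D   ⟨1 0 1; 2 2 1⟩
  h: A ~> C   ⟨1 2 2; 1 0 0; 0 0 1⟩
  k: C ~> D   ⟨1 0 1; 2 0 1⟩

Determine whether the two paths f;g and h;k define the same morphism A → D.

Answer: DOES NOT COMMUTE

Work:
Path 1 = f;g:
  e0=[1,0,0] f~>[1,2,0] g~>[1,0]
  e1=[0,1,0] f~>[0,2,2] g~>[2,0]
  e2=[0,0,1] f~>[2,1,1] g~>[0,1]
  result₁ = ⟨1 2 0; 0 0 1⟩
Path 2 = h;k:
  e0=[1,0,0] h~>[1,1,0] k~>[1,2]
  e1=[0,1,0] h~>[2,0,0] k~>[2,1]
  e2=[0,0,1] h~>[2,0,1] k~>[0,2]
  result₂ = ⟨1 2 0; 2 1 2⟩
Equal? differ; not commutative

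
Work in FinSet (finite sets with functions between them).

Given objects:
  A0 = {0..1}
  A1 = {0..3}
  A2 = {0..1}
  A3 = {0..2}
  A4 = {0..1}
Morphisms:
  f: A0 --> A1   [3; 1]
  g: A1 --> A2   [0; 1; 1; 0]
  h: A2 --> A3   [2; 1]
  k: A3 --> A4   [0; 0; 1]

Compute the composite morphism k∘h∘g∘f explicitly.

Answer: [1; 0]

Trace:
  0 f-->3 g-->0 h-->2 k-->1
  1 f-->1 g-->1 h-->1 k-->0
result: [1; 0]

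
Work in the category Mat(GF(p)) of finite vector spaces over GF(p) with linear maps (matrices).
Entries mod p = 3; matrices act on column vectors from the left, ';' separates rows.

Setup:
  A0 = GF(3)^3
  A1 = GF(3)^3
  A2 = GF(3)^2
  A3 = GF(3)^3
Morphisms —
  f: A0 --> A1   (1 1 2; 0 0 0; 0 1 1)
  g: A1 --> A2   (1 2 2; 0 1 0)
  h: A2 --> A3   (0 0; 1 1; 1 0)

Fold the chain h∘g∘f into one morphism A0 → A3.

Answer: (0 0 0; 1 0 1; 1 0 1)

Trace:
  e0=(1,0,0) f-->(1,0,0) g-->(1,0) h-->(0,1,1)
  e1=(0,1,0) f-->(1,0,1) g-->(0,0) h-->(0,0,0)
  e2=(0,0,1) f-->(2,0,1) g-->(1,0) h-->(0,1,1)
result: (0 0 0; 1 0 1; 1 0 1)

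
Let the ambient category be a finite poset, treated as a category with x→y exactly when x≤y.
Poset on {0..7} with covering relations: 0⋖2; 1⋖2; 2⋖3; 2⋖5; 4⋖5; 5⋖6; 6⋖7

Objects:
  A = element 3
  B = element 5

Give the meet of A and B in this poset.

Answer: A∧B = 2

Trace:
Lower bounds of A=3 and B=5: {0,1,2}
  0 <= 2
  1 <= 2
  2 <= 2
glb = 2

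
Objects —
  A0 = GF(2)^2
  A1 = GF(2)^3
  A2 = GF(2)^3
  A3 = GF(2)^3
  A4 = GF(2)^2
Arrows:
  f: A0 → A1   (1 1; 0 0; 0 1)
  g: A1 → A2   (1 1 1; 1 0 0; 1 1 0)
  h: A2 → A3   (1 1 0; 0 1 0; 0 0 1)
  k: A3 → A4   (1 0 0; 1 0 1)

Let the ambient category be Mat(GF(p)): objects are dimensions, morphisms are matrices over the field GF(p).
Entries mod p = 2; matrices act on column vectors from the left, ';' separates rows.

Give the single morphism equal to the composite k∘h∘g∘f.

  e0=[1,0] f→[1,0,0] g→[1,1,1] h→[0,1,1] k→[0,1]
  e1=[0,1] f→[1,0,1] g→[0,1,1] h→[1,1,1] k→[1,0]
composite: (0 1; 1 0)

Answer: (0 1; 1 0)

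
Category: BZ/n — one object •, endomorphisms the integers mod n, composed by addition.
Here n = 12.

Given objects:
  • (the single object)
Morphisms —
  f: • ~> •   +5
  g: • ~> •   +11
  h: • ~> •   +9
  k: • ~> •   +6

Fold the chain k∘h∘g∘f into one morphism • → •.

  0 +5≡5 +11≡4 +9≡1 +6≡7  (mod 12)
⟦path⟧: +7

Answer: +7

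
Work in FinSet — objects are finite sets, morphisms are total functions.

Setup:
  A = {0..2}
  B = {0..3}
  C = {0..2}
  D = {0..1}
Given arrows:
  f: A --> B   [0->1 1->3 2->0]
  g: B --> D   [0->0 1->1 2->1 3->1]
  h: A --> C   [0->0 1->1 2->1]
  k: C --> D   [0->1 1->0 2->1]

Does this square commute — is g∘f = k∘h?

Answer: DOES NOT COMMUTE

Work:
Path 1 = f;g:
  0 f-->1 g-->1
  1 f-->3 g-->1
  2 f-->0 g-->0
  ⟦path⟧₁ = [0->1 1->1 2->0]
Path 2 = h;k:
  0 h-->0 k-->1
  1 h-->1 k-->0
  2 h-->1 k-->0
  ⟦path⟧₂ = [0->1 1->0 2->0]
Equal? distinct morphisms ✗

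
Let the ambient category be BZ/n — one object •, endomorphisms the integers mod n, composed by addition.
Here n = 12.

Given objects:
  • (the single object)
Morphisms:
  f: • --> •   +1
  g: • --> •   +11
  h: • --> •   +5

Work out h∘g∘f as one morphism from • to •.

Answer: +5

Trace:
  0 +1≡1 +11≡0 +5≡5  (mod 12)
composite: +5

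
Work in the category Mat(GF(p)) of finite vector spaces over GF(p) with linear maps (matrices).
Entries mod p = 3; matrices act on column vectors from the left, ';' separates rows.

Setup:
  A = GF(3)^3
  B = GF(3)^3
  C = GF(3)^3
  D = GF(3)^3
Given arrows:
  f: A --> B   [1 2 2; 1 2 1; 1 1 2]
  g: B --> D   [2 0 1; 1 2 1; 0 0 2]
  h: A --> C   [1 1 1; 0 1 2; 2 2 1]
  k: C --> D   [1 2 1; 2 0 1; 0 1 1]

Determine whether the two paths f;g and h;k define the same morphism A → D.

Answer: DOES NOT COMMUTE

Trace:
Along f;g (path 1):
  e0=⟨1,0,0⟩ f-->⟨1,1,1⟩ g-->⟨0,1,2⟩
  e1=⟨0,1,0⟩ f-->⟨2,2,1⟩ g-->⟨2,1,2⟩
  e2=⟨0,0,1⟩ f-->⟨2,1,2⟩ g-->⟨0,0,1⟩
  ⟦path⟧₁ = [0 2 0; 1 1 0; 2 2 1]
Along h;k (path 2):
  e0=⟨1,0,0⟩ h-->⟨1,0,2⟩ k-->⟨0,1,2⟩
  e1=⟨0,1,0⟩ h-->⟨1,1,2⟩ k-->⟨2,1,0⟩
  e2=⟨0,0,1⟩ h-->⟨1,2,1⟩ k-->⟨0,0,0⟩
  ⟦path⟧₂ = [0 2 0; 1 1 0; 2 0 0]
Equal? differ; not commutative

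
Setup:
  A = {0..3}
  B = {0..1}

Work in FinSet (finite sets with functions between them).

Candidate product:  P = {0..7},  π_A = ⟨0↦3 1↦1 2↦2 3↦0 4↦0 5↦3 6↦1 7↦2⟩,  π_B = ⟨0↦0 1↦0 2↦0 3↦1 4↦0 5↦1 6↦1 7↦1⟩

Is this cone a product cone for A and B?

Answer: VALID PRODUCT

Trace:
|A|·|B| = 4·2 = 8;  |P| = 8
Check the pairing map k ↦ (π_A(k), π_B(k)):
  0 ↦ (3,0)
  1 ↦ (1,0)
  2 ↦ (2,0)
  3 ↦ (0,1)
  4 ↦ (0,0)
  5 ↦ (3,1)
  6 ↦ (1,1)
  7 ↦ (2,1)
distinct pairs in image: 8 / 8 needed
  → bijection onto A×B; projections well-typed.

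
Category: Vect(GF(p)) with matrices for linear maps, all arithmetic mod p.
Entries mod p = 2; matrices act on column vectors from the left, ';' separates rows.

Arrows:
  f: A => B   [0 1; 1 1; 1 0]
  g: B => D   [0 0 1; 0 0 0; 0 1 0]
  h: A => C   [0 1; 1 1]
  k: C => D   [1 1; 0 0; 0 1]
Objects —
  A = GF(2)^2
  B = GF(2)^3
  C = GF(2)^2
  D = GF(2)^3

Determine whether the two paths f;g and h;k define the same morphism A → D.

Answer: COMMUTES

Derivation:
Along f;g (path 1):
  e0=(1,0) f=>(0,1,1) g=>(1,0,1)
  e1=(0,1) f=>(1,1,0) g=>(0,0,1)
  ⟦path⟧₁ = [1 0; 0 0; 1 1]
Along h;k (path 2):
  e0=(1,0) h=>(0,1) k=>(1,0,1)
  e1=(0,1) h=>(1,1) k=>(0,0,1)
  ⟦path⟧₂ = [1 0; 0 0; 1 1]
Equal? same morphism ✓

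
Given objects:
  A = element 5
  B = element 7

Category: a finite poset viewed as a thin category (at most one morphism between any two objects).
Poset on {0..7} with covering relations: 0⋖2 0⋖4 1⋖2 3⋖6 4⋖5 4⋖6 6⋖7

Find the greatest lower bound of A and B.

{x : x<=A ∧ x<=B} = {0,4}  (A=5, B=7)
  0 <= 4
  4 <= 4
glb = 4

Answer: A∧B = 4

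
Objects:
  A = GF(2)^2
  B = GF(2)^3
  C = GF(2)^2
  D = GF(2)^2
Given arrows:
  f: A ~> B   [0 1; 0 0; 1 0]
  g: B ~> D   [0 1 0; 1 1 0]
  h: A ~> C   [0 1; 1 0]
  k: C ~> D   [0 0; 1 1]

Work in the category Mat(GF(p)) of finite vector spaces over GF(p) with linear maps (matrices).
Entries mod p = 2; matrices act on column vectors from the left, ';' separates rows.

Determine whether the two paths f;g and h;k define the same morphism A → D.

Along f;g (path 1):
  e0=(1,0) f~>(0,0,1) g~>(0,0)
  e1=(0,1) f~>(1,0,0) g~>(0,1)
  ⟦path⟧₁ = [0 0; 0 1]
Along h;k (path 2):
  e0=(1,0) h~>(0,1) k~>(0,1)
  e1=(0,1) h~>(1,0) k~>(0,1)
  ⟦path⟧₂ = [0 0; 1 1]
Equal? NO — does not commute

Answer: DOES NOT COMMUTE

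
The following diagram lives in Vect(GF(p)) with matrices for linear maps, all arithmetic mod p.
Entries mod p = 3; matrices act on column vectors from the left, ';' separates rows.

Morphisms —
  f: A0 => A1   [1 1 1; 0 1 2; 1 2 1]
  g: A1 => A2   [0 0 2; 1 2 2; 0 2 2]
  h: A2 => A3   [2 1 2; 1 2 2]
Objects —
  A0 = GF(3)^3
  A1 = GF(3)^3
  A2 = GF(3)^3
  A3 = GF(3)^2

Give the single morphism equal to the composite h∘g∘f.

  e0=(1,0,0) f=>(1,0,1) g=>(2,0,2) h=>(2,0)
  e1=(0,1,0) f=>(1,1,2) g=>(1,1,0) h=>(0,0)
  e2=(0,0,1) f=>(1,2,1) g=>(2,1,0) h=>(2,1)
composite: [2 0 2; 0 0 1]

Answer: [2 0 2; 0 0 1]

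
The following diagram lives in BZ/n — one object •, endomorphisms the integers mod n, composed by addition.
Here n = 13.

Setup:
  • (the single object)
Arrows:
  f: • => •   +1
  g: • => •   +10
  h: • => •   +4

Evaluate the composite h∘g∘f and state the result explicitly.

Answer: +2

Trace:
  0 +1≡1 +10≡11 +4≡2  (mod 13)
⟦path⟧: +2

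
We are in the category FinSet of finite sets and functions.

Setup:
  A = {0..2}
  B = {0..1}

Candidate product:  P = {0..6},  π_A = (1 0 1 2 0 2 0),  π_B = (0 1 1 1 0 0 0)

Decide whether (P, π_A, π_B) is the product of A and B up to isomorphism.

|A|·|B| = 3·2 = 6;  |P| = 7
  → cardinalities differ; no bijection possible.

Answer: NOT A VALID PRODUCT — |P|=7 ≠ |A|·|B|=6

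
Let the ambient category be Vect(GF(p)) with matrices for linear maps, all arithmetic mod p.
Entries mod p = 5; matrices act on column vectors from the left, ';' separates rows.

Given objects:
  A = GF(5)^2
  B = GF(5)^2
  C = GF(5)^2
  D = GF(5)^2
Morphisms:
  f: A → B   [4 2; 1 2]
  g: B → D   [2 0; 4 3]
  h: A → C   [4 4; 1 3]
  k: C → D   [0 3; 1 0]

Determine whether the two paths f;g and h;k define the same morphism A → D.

Answer: COMMUTES

Trace:
Path 1 = f;g:
  e0=[1,0] f→[4,1] g→[3,4]
  e1=[0,1] f→[2,2] g→[4,4]
  composite₁ = [3 4; 4 4]
Path 2 = h;k:
  e0=[1,0] h→[4,1] k→[3,4]
  e1=[0,1] h→[4,3] k→[4,4]
  composite₂ = [3 4; 4 4]
Equal? YES — commutes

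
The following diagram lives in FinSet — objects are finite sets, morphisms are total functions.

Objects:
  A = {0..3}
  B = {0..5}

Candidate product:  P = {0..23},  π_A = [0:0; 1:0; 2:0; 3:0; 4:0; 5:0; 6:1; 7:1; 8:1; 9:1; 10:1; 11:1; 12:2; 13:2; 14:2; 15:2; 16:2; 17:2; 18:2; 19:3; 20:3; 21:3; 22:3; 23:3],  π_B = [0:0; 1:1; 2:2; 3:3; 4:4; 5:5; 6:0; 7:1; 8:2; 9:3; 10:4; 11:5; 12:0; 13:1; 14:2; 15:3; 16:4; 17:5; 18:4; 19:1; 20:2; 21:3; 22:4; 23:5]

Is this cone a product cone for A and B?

Answer: NOT A VALID PRODUCT — duplicate pair at indices 16,18

Derivation:
|A|·|B| = 4·6 = 24;  |P| = 24
Check the pairing map k ↦ (π_A(k), π_B(k)):
  0 : (0,0)
  1 : (0,1)
  2 : (0,2)
  3 : (0,3)
  4 : (0,4)
  5 : (0,5)
  6 : (1,0)
  7 : (1,1)
  8 : (1,2)
  9 : (1,3)
  10 : (1,4)
  11 : (1,5)
  12 : (2,0)
  13 : (2,1)
  14 : (2,2)
  15 : (2,3)
  16 : (2,4)
  17 : (2,5)
  18 : (2,4)  ✗ repeats pair of k=16
  19 : (3,1)
  20 : (3,2)
  21 : (3,3)
  22 : (3,4)
  23 : (3,5)
distinct pairs in image: 23 / 24 needed
  → (2,4) hit at k=16 and k=18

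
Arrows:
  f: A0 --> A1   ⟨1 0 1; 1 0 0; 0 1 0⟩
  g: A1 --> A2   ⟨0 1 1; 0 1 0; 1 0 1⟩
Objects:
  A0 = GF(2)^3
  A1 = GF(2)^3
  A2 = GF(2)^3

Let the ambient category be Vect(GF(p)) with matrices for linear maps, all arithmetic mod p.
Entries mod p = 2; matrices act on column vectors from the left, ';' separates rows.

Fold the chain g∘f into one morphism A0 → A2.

Answer: ⟨1 1 0; 1 0 0; 1 1 1⟩

Work:
  e0=⟨1,0,0⟩ f-->⟨1,1,0⟩ g-->⟨1,1,1⟩
  e1=⟨0,1,0⟩ f-->⟨0,0,1⟩ g-->⟨1,0,1⟩
  e2=⟨0,0,1⟩ f-->⟨1,0,0⟩ g-->⟨0,0,1⟩
result: ⟨1 1 0; 1 0 0; 1 1 1⟩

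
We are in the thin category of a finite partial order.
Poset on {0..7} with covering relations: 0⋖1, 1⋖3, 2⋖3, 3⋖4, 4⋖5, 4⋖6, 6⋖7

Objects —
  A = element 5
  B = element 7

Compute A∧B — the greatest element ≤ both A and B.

{x : x<=A ∧ x<=B} = {0,1,2,3,4}  (A=5, B=7)
  0 <= 4
  1 <= 4
  2 <= 4
  3 <= 4
  4 <= 4
glb = 4

Answer: A∧B = 4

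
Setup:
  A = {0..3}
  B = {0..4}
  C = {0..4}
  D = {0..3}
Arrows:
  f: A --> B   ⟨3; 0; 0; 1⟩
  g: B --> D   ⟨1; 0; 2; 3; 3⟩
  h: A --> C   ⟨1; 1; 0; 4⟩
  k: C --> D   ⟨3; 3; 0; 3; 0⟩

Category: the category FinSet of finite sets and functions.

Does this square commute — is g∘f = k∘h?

Answer: DOES NOT COMMUTE

Trace:
Along f;g (path 1):
  0 f-->3 g-->3
  1 f-->0 g-->1
  2 f-->0 g-->1
  3 f-->1 g-->0
  composite₁ = ⟨3; 1; 1; 0⟩
Along h;k (path 2):
  0 h-->1 k-->3
  1 h-->1 k-->3
  2 h-->0 k-->3
  3 h-->4 k-->0
  composite₂ = ⟨3; 3; 3; 0⟩
Equal? differ; not commutative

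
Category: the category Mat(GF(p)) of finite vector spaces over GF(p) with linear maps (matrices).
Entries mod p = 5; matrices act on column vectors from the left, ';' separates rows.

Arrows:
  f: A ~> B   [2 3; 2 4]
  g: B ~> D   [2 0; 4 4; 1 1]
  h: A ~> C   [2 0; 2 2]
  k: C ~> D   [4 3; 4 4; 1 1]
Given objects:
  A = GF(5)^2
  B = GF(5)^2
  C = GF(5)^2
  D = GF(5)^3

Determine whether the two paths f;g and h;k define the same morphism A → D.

Along f;g (path 1):
  e0=(1,0) f~>(2,2) g~>(4,1,4)
  e1=(0,1) f~>(3,4) g~>(1,3,2)
  ⟦path⟧₁ = [4 1; 1 3; 4 2]
Along h;k (path 2):
  e0=(1,0) h~>(2,2) k~>(4,1,4)
  e1=(0,1) h~>(0,2) k~>(1,3,2)
  ⟦path⟧₂ = [4 1; 1 3; 4 2]
Equal? YES — commutes

Answer: COMMUTES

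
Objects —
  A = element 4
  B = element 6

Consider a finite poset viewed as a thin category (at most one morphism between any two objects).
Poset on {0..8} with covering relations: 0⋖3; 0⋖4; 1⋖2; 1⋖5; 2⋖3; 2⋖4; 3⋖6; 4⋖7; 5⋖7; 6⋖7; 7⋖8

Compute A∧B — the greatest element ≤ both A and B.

Answer: NO MEET EXISTS

Trace:
{x : x⊑A ∧ x⊑B} = {0,1,2}  (A=4, B=6)
  maximal lower bounds 0 and 2 are incomparable: neither 0⊑2 nor 2⊑0
→ no greatest lower bound exists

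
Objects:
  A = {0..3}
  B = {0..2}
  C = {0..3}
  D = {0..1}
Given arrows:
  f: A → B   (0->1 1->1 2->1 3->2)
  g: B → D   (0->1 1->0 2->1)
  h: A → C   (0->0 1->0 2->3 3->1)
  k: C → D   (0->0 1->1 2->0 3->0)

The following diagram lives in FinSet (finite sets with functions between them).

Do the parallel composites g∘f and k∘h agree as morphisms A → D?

Answer: COMMUTES

Work:
Path 1 = f;g:
  0 f→1 g→0
  1 f→1 g→0
  2 f→1 g→0
  3 f→2 g→1
  composite₁ = (0->0 1->0 2->0 3->1)
Path 2 = h;k:
  0 h→0 k→0
  1 h→0 k→0
  2 h→3 k→0
  3 h→1 k→1
  composite₂ = (0->0 1->0 2->0 3->1)
Equal? same morphism ✓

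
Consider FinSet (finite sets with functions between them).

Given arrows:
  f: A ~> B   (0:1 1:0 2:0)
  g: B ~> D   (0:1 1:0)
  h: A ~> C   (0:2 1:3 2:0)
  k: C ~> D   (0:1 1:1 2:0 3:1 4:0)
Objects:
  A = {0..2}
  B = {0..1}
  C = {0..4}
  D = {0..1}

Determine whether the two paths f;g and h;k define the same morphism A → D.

Path 1 = f;g:
  0 f~>1 g~>0
  1 f~>0 g~>1
  2 f~>0 g~>1
  ⟦path⟧₁ = (0:0 1:1 2:1)
Path 2 = h;k:
  0 h~>2 k~>0
  1 h~>3 k~>1
  2 h~>0 k~>1
  ⟦path⟧₂ = (0:0 1:1 2:1)
Equal? same morphism ✓

Answer: COMMUTES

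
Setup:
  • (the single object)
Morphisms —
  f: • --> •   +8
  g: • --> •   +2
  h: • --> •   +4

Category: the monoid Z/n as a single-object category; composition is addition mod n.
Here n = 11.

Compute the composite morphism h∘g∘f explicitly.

Answer: +3

Work:
  0 +8≡8 +2≡10 +4≡3  (mod 11)
result: +3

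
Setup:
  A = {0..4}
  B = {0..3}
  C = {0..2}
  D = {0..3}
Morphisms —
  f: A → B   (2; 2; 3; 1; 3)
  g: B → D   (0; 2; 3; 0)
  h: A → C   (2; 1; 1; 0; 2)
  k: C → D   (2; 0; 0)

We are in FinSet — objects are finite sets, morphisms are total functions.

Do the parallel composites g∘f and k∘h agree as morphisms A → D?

Answer: DOES NOT COMMUTE

Work:
1) trace f;g:
  0 f→2 g→3
  1 f→2 g→3
  2 f→3 g→0
  3 f→1 g→2
  4 f→3 g→0
  result₁ = (3; 3; 0; 2; 0)
2) trace h;k:
  0 h→2 k→0
  1 h→1 k→0
  2 h→1 k→0
  3 h→0 k→2
  4 h→2 k→0
  result₂ = (0; 0; 0; 2; 0)
Equal? NO — does not commute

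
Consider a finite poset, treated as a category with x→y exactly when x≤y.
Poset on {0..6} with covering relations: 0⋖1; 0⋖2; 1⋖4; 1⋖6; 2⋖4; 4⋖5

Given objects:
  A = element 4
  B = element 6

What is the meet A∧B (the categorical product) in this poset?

Answer: A∧B = 1

Trace:
Lower bounds of A=4 and B=6: {0,1}
  0 ≤ 1
  1 ≤ 1
glb = 1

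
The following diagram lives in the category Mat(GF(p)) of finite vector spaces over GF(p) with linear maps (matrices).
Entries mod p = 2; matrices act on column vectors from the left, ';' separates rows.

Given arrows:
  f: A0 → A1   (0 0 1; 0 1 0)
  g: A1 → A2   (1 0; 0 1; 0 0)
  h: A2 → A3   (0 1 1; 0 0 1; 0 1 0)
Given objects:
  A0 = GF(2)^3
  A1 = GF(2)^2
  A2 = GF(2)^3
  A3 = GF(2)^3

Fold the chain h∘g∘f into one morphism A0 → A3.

  e0=[1,0,0] f→[0,0] g→[0,0,0] h→[0,0,0]
  e1=[0,1,0] f→[0,1] g→[0,1,0] h→[1,0,1]
  e2=[0,0,1] f→[1,0] g→[1,0,0] h→[0,0,0]
result: (0 1 0; 0 0 0; 0 1 0)

Answer: (0 1 0; 0 0 0; 0 1 0)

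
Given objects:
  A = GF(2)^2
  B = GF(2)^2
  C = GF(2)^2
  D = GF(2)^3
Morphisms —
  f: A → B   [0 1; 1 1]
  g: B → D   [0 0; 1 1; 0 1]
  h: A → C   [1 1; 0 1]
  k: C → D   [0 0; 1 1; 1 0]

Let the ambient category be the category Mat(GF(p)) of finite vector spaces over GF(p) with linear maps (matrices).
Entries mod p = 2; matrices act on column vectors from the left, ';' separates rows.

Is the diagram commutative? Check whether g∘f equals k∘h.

Path 1 = f;g:
  e0=[1,0] f→[0,1] g→[0,1,1]
  e1=[0,1] f→[1,1] g→[0,0,1]
  ⟦path⟧₁ = [0 0; 1 0; 1 1]
Path 2 = h;k:
  e0=[1,0] h→[1,0] k→[0,1,1]
  e1=[0,1] h→[1,1] k→[0,0,1]
  ⟦path⟧₂ = [0 0; 1 0; 1 1]
Equal? same morphism ✓

Answer: COMMUTES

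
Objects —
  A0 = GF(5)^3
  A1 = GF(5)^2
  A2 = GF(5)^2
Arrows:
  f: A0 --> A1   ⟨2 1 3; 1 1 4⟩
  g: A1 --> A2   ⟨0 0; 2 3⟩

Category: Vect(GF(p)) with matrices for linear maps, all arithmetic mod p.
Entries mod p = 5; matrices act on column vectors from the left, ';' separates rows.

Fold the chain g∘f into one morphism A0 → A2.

Answer: ⟨0 0 0; 2 0 3⟩

Trace:
  e0=[1,0,0] f-->[2,1] g-->[0,2]
  e1=[0,1,0] f-->[1,1] g-->[0,0]
  e2=[0,0,1] f-->[3,4] g-->[0,3]
result: ⟨0 0 0; 2 0 3⟩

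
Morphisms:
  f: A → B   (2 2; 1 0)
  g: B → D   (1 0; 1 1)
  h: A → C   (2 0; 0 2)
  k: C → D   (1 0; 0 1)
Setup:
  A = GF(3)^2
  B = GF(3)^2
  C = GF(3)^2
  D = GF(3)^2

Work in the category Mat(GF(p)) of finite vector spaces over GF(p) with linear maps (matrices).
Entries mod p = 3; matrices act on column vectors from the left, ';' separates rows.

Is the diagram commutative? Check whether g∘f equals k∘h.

Answer: DOES NOT COMMUTE

Derivation:
1) trace f;g:
  e0=⟨1,0⟩ f→⟨2,1⟩ g→⟨2,0⟩
  e1=⟨0,1⟩ f→⟨2,0⟩ g→⟨2,2⟩
  result₁ = (2 2; 0 2)
2) trace h;k:
  e0=⟨1,0⟩ h→⟨2,0⟩ k→⟨2,0⟩
  e1=⟨0,1⟩ h→⟨0,2⟩ k→⟨0,2⟩
  result₂ = (2 0; 0 2)
Equal? NO — does not commute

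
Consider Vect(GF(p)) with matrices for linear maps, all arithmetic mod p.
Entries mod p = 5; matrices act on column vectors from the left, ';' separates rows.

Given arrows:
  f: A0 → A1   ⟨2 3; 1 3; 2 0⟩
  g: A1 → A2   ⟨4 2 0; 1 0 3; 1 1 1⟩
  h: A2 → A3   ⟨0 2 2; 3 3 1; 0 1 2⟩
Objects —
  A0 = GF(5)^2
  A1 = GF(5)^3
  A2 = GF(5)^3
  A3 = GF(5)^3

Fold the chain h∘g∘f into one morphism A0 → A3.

  e0=[1,0] f→[2,1,2] g→[0,3,0] h→[1,4,3]
  e1=[0,1] f→[3,3,0] g→[3,3,1] h→[3,4,0]
⟦path⟧: ⟨1 3; 4 4; 3 0⟩

Answer: ⟨1 3; 4 4; 3 0⟩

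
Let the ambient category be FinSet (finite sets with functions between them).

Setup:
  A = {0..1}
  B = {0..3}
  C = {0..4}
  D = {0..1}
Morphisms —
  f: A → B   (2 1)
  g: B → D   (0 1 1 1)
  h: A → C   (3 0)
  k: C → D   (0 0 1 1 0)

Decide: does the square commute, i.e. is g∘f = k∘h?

1) trace f;g:
  0 f→2 g→1
  1 f→1 g→1
  composite₁ = (1 1)
2) trace h;k:
  0 h→3 k→1
  1 h→0 k→0
  composite₂ = (1 0)
Equal? differ; not commutative

Answer: DOES NOT COMMUTE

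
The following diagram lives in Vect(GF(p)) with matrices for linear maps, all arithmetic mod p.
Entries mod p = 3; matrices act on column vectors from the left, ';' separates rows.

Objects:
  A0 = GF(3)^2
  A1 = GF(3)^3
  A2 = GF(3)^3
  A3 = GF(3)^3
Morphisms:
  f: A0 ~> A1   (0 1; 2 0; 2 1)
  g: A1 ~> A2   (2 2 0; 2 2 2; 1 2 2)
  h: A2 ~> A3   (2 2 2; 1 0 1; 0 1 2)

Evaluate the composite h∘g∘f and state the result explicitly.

Answer: (1 0; 0 2; 0 1)

Derivation:
  e0=[1,0] f~>[0,2,2] g~>[1,2,2] h~>[1,0,0]
  e1=[0,1] f~>[1,0,1] g~>[2,1,0] h~>[0,2,1]
composite: (1 0; 0 2; 0 1)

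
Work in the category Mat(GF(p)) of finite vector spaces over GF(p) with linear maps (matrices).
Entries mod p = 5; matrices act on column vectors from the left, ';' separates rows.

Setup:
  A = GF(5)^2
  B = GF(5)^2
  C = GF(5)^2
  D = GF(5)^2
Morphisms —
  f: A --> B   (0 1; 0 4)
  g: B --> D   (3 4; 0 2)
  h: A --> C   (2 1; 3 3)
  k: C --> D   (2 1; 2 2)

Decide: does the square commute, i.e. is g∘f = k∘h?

Path 1 = f;g:
  e0=⟨1,0⟩ f-->⟨0,0⟩ g-->⟨0,0⟩
  e1=⟨0,1⟩ f-->⟨1,4⟩ g-->⟨4,3⟩
  result₁ = (0 4; 0 3)
Path 2 = h;k:
  e0=⟨1,0⟩ h-->⟨2,3⟩ k-->⟨2,0⟩
  e1=⟨0,1⟩ h-->⟨1,3⟩ k-->⟨0,3⟩
  result₂ = (2 0; 0 3)
Equal? NO — does not commute

Answer: DOES NOT COMMUTE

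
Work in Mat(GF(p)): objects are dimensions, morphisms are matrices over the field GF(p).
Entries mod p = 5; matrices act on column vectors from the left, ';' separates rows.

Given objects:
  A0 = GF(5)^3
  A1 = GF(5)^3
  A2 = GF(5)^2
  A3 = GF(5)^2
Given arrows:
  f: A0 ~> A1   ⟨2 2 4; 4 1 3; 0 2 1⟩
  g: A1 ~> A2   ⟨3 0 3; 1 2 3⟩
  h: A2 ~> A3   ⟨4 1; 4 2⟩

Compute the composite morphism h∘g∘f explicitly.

Answer: ⟨4 3 3; 4 3 1⟩

Work:
  e0=⟨1,0,0⟩ f~>⟨2,4,0⟩ g~>⟨1,0⟩ h~>⟨4,4⟩
  e1=⟨0,1,0⟩ f~>⟨2,1,2⟩ g~>⟨2,0⟩ h~>⟨3,3⟩
  e2=⟨0,0,1⟩ f~>⟨4,3,1⟩ g~>⟨0,3⟩ h~>⟨3,1⟩
⟦path⟧: ⟨4 3 3; 4 3 1⟩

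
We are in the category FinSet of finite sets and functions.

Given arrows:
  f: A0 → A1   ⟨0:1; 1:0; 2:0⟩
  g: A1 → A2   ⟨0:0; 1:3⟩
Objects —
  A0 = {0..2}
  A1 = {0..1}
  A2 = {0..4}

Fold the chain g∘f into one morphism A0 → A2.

  0 f→1 g→3
  1 f→0 g→0
  2 f→0 g→0
composite: ⟨0:3; 1:0; 2:0⟩

Answer: ⟨0:3; 1:0; 2:0⟩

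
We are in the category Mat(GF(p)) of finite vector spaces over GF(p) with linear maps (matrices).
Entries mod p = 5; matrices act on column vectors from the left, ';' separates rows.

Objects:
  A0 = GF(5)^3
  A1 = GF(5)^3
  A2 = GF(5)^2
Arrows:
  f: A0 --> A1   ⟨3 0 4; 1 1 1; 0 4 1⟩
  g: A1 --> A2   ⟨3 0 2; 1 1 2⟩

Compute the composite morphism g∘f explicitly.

Answer: ⟨4 3 4; 4 4 2⟩

Work:
  e0=⟨1,0,0⟩ f-->⟨3,1,0⟩ g-->⟨4,4⟩
  e1=⟨0,1,0⟩ f-->⟨0,1,4⟩ g-->⟨3,4⟩
  e2=⟨0,0,1⟩ f-->⟨4,1,1⟩ g-->⟨4,2⟩
composite: ⟨4 3 4; 4 4 2⟩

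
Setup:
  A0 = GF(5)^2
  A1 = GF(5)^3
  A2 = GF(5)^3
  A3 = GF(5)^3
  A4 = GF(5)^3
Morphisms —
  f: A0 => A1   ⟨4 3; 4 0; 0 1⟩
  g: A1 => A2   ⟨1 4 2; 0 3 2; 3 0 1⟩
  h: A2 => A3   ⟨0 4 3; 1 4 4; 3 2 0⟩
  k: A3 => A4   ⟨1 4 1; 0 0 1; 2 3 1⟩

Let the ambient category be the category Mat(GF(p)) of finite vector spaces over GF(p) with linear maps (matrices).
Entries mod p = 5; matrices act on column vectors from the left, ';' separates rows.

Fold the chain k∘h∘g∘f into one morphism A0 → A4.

Answer: ⟨2 4; 4 4; 0 4⟩

Derivation:
  e0=[1,0] f=>[4,4,0] g=>[0,2,2] h=>[4,1,4] k=>[2,4,0]
  e1=[0,1] f=>[3,0,1] g=>[0,2,0] h=>[3,3,4] k=>[4,4,4]
composite: ⟨2 4; 4 4; 0 4⟩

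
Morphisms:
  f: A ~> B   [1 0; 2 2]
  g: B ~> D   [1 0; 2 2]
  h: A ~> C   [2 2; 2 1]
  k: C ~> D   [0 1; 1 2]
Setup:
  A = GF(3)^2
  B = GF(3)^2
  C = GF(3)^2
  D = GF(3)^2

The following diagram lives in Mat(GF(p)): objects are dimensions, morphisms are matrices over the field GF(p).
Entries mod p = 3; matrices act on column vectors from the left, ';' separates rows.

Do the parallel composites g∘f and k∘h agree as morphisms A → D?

Answer: DOES NOT COMMUTE

Derivation:
Along f;g (path 1):
  e0=[1,0] f~>[1,2] g~>[1,0]
  e1=[0,1] f~>[0,2] g~>[0,1]
  result₁ = [1 0; 0 1]
Along h;k (path 2):
  e0=[1,0] h~>[2,2] k~>[2,0]
  e1=[0,1] h~>[2,1] k~>[1,1]
  result₂ = [2 1; 0 1]
Equal? NO — does not commute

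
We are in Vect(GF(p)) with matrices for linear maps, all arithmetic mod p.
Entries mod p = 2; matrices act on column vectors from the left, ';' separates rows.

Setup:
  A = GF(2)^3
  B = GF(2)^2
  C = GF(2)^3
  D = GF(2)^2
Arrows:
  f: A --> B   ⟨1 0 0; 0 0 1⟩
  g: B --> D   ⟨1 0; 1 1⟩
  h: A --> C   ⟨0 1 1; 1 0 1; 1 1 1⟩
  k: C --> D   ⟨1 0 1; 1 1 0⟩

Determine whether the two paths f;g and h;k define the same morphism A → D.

1) trace f;g:
  e0=(1,0,0) f-->(1,0) g-->(1,1)
  e1=(0,1,0) f-->(0,0) g-->(0,0)
  e2=(0,0,1) f-->(0,1) g-->(0,1)
  result₁ = ⟨1 0 0; 1 0 1⟩
2) trace h;k:
  e0=(1,0,0) h-->(0,1,1) k-->(1,1)
  e1=(0,1,0) h-->(1,0,1) k-->(0,1)
  e2=(0,0,1) h-->(1,1,1) k-->(0,0)
  result₂ = ⟨1 0 0; 1 1 0⟩
Equal? NO — does not commute

Answer: DOES NOT COMMUTE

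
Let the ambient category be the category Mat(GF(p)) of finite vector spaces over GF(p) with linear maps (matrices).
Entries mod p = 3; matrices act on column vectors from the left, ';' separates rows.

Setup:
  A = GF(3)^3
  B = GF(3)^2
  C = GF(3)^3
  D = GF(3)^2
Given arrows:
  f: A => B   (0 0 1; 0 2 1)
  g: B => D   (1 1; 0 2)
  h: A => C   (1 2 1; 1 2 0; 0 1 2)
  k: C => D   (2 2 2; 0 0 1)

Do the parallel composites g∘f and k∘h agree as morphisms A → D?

Answer: DOES NOT COMMUTE

Trace:
Along f;g (path 1):
  e0=[1,0,0] f=>[0,0] g=>[0,0]
  e1=[0,1,0] f=>[0,2] g=>[2,1]
  e2=[0,0,1] f=>[1,1] g=>[2,2]
  result₁ = (0 2 2; 0 1 2)
Along h;k (path 2):
  e0=[1,0,0] h=>[1,1,0] k=>[1,0]
  e1=[0,1,0] h=>[2,2,1] k=>[1,1]
  e2=[0,0,1] h=>[1,0,2] k=>[0,2]
  result₂ = (1 1 0; 0 1 2)
Equal? NO — does not commute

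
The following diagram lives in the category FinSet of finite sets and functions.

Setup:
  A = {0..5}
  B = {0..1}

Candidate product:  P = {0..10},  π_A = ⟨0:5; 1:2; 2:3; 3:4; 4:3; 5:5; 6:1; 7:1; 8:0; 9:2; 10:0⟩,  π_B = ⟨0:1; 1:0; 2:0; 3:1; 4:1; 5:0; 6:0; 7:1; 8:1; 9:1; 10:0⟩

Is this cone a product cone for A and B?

Answer: NOT A VALID PRODUCT — |P|=11 ≠ |A|·|B|=12

Trace:
|A|·|B| = 6·2 = 12;  |P| = 11
  → cardinalities differ; no bijection possible.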